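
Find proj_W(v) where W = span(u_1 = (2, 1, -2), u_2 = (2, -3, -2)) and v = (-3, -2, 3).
proj_W(v) = (-3, -2, 3)

Set up U = [u_1 | ... | u_2] ∈ R^(3×2). The projector onto W = col(U) is P = U (U^T U)^(-1) U^T.
Compute U^T U =
  [9, 5]
  [5, 17],
and U^T v = (-14, -6).
Solve U^T U · c = U^T v for the coefficients: c = (-13/8, 1/8). The projection is proj_W(v) = U c.
Check: (v - proj_W(v)) · u_1 = 0  (should be 0).
Check: (v - proj_W(v)) · u_2 = 0  (should be 0).
Result: proj_W(v) = (-3, -2, 3).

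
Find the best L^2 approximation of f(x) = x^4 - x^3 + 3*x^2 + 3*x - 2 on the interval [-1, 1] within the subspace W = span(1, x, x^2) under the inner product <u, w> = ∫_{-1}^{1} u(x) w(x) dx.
g(x) = 27*x^2/7 + 12*x/5 - 73/35

The best approximation g ∈ W is the orthogonal projection of f onto W. Writing g = a_0 + a_1 x + a_2 x^2, the coefficients solve the normal equations G · a = b where
  G_{ij} = <φ_i, φ_j> and b_i = <f, φ_i>, with φ_0 = 1, φ_1 = x, φ_2 = x^2.
G =
  [2, 0, 2/3]
  [0, 2/3, 0]
  [2/3, 0, 2/5],
b = (-8/5, 8/5, 16/105).
Solving gives a_0 = -73/35, a_1 = 12/5, a_2 = 27/7, so
  g(x) = 27*x^2/7 + 12*x/5 - 73/35.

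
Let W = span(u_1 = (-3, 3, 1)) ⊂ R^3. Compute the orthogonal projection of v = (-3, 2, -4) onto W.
proj_W(v) = (-33/19, 33/19, 11/19)

Set up U = [u_1 | ... | u_1] ∈ R^(3×1). The projector onto W = col(U) is P = U (U^T U)^(-1) U^T.
Compute U^T U =
  [19],
and U^T v = (11).
Solve U^T U · c = U^T v for the coefficients: c = (11/19). The projection is proj_W(v) = U c.
Check: (v - proj_W(v)) · u_1 = 0  (should be 0).
Result: proj_W(v) = (-33/19, 33/19, 11/19).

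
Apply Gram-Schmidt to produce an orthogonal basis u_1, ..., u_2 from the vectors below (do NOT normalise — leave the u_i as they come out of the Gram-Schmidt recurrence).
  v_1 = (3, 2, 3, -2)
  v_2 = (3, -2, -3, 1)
Orthogonal basis:
  u_1 = (3, 2, 3, -2)
  u_2 = (48/13, -20/13, -30/13, 7/13)

Apply the Gram-Schmidt recurrence
  u_1 = v_1
  u_i = v_i − Σ_{j<i} ((v_i · u_j) / (u_j · u_j)) · u_j.

Step by step this gives:
  u_1 = (3, 2, 3, -2)
  u_2 = (48/13, -20/13, -30/13, 7/13)

Orthogonality check:
  u_2 · u_1 = 0 (should be 0)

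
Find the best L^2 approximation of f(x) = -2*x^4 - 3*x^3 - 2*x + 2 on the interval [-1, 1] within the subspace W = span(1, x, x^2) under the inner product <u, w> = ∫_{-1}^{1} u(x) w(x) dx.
g(x) = -12*x^2/7 - 19*x/5 + 76/35

The best approximation g ∈ W is the orthogonal projection of f onto W. Writing g = a_0 + a_1 x + a_2 x^2, the coefficients solve the normal equations G · a = b where
  G_{ij} = <φ_i, φ_j> and b_i = <f, φ_i>, with φ_0 = 1, φ_1 = x, φ_2 = x^2.
G =
  [2, 0, 2/3]
  [0, 2/3, 0]
  [2/3, 0, 2/5],
b = (16/5, -38/15, 16/21).
Solving gives a_0 = 76/35, a_1 = -19/5, a_2 = -12/7, so
  g(x) = -12*x^2/7 - 19*x/5 + 76/35.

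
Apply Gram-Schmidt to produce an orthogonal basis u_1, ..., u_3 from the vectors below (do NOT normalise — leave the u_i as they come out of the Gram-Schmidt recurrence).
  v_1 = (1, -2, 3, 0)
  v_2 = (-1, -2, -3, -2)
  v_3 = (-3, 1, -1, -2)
Orthogonal basis:
  u_1 = (1, -2, 3, 0)
  u_2 = (-4/7, -20/7, -12/7, -2)
  u_3 = (-61/27, 19/27, 11/9, -38/27)

Apply the Gram-Schmidt recurrence
  u_1 = v_1
  u_i = v_i − Σ_{j<i} ((v_i · u_j) / (u_j · u_j)) · u_j.

Step by step this gives:
  u_1 = (1, -2, 3, 0)
  u_2 = (-4/7, -20/7, -12/7, -2)
  u_3 = (-61/27, 19/27, 11/9, -38/27)

Orthogonality check:
  u_2 · u_1 = 0 (should be 0)
  u_3 · u_1 = 0 (should be 0)
  u_3 · u_2 = 0 (should be 0)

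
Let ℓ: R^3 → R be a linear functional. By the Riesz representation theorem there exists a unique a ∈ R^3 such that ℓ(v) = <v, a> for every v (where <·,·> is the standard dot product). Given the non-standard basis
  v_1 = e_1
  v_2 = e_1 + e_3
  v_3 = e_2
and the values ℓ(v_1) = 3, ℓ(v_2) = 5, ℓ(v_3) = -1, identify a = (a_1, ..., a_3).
a = (3, -1, 2)

Write a = (a_1, ..., a_3) in the standard basis. For each basis vector v_i, ℓ(v_i) = <v_i, a> is a linear equation in the a_j's. Collect the n equations into a matrix system V a = ℓ, where row i of V is v_i (expressed in the standard basis). Since V is invertible (lower-triangular with 1s on the diagonal, up to permutation), solve by back-substitution:
  V =
[[1, 0, 0],
 [1, 0, 1],
 [0, 1, 0]]
  V a = (3, 5, -1)
Solving gives a = (3, -1, 2).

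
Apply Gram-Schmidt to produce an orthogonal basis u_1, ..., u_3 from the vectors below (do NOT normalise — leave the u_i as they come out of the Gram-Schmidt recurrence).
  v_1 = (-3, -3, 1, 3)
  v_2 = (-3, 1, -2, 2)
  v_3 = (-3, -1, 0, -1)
Orthogonal basis:
  u_1 = (-3, -3, 1, 3)
  u_2 = (-27/14, 29/14, -33/14, 13/14)
  u_3 = (-168/101, -44/101, 27/202, -433/202)

Apply the Gram-Schmidt recurrence
  u_1 = v_1
  u_i = v_i − Σ_{j<i} ((v_i · u_j) / (u_j · u_j)) · u_j.

Step by step this gives:
  u_1 = (-3, -3, 1, 3)
  u_2 = (-27/14, 29/14, -33/14, 13/14)
  u_3 = (-168/101, -44/101, 27/202, -433/202)

Orthogonality check:
  u_2 · u_1 = 0 (should be 0)
  u_3 · u_1 = 0 (should be 0)
  u_3 · u_2 = 0 (should be 0)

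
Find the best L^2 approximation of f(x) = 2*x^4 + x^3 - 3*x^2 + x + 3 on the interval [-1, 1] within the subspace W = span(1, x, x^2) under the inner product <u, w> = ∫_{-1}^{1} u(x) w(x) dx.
g(x) = -9*x^2/7 + 8*x/5 + 99/35

The best approximation g ∈ W is the orthogonal projection of f onto W. Writing g = a_0 + a_1 x + a_2 x^2, the coefficients solve the normal equations G · a = b where
  G_{ij} = <φ_i, φ_j> and b_i = <f, φ_i>, with φ_0 = 1, φ_1 = x, φ_2 = x^2.
G =
  [2, 0, 2/3]
  [0, 2/3, 0]
  [2/3, 0, 2/5],
b = (24/5, 16/15, 48/35).
Solving gives a_0 = 99/35, a_1 = 8/5, a_2 = -9/7, so
  g(x) = -9*x^2/7 + 8*x/5 + 99/35.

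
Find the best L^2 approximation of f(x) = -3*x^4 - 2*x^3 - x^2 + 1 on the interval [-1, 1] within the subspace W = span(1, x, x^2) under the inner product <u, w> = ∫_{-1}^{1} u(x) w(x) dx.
g(x) = -25*x^2/7 - 6*x/5 + 44/35

The best approximation g ∈ W is the orthogonal projection of f onto W. Writing g = a_0 + a_1 x + a_2 x^2, the coefficients solve the normal equations G · a = b where
  G_{ij} = <φ_i, φ_j> and b_i = <f, φ_i>, with φ_0 = 1, φ_1 = x, φ_2 = x^2.
G =
  [2, 0, 2/3]
  [0, 2/3, 0]
  [2/3, 0, 2/5],
b = (2/15, -4/5, -62/105).
Solving gives a_0 = 44/35, a_1 = -6/5, a_2 = -25/7, so
  g(x) = -25*x^2/7 - 6*x/5 + 44/35.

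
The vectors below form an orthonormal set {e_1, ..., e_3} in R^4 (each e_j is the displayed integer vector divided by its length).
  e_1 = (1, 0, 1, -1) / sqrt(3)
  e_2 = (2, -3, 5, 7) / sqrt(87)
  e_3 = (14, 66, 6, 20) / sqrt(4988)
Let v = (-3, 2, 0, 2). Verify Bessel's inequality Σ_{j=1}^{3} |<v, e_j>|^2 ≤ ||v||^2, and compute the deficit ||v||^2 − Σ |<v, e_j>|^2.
Σ |<v, e_j>|^2 = 506/43; ||v||^2 = 17; deficit = 225/43

Write each e_j = u_j / sqrt(<u_j, u_j>) where u_j is the displayed integer vector. Then <v, e_j> = <v, u_j> / sqrt(<u_j, u_j>), so |<v, e_j>|^2 = <v, u_j>^2 / <u_j, u_j>.
Coefficients: <v, e_1> = -5/sqrt(3), <v, e_2> = 2/sqrt(87), <v, e_3> = 130/sqrt(4988).
Square and sum: Σ |<v, e_j>|^2 = 506/43.
Compute ||v||^2 = v·v = 17.
Deficit = 17 − 506/43 = 225/43 ≥ 0, confirming Bessel's inequality. (The deficit equals ||v − Σ <v,e_j> e_j||^2, the squared distance from v to span{e_j}.)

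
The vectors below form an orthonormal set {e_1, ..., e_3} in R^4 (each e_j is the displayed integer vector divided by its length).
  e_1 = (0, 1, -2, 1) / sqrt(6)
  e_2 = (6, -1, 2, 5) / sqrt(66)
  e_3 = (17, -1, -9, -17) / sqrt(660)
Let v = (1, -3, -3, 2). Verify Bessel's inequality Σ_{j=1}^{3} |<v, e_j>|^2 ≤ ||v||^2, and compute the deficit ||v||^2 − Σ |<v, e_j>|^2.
Σ |<v, e_j>|^2 = 419/60; ||v||^2 = 23; deficit = 961/60

Write each e_j = u_j / sqrt(<u_j, u_j>) where u_j is the displayed integer vector. Then <v, e_j> = <v, u_j> / sqrt(<u_j, u_j>), so |<v, e_j>|^2 = <v, u_j>^2 / <u_j, u_j>.
Coefficients: <v, e_1> = 5/sqrt(6), <v, e_2> = 13/sqrt(66), <v, e_3> = 13/sqrt(660).
Square and sum: Σ |<v, e_j>|^2 = 419/60.
Compute ||v||^2 = v·v = 23.
Deficit = 23 − 419/60 = 961/60 ≥ 0, confirming Bessel's inequality. (The deficit equals ||v − Σ <v,e_j> e_j||^2, the squared distance from v to span{e_j}.)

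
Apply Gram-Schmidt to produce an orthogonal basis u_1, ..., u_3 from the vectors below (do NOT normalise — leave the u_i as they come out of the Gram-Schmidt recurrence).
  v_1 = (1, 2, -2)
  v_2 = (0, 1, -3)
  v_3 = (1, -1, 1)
Orthogonal basis:
  u_1 = (1, 2, -2)
  u_2 = (-8/9, -7/9, -11/9)
  u_3 = (12/13, -9/13, -3/13)

Apply the Gram-Schmidt recurrence
  u_1 = v_1
  u_i = v_i − Σ_{j<i} ((v_i · u_j) / (u_j · u_j)) · u_j.

Step by step this gives:
  u_1 = (1, 2, -2)
  u_2 = (-8/9, -7/9, -11/9)
  u_3 = (12/13, -9/13, -3/13)

Orthogonality check:
  u_2 · u_1 = 0 (should be 0)
  u_3 · u_1 = 0 (should be 0)
  u_3 · u_2 = 0 (should be 0)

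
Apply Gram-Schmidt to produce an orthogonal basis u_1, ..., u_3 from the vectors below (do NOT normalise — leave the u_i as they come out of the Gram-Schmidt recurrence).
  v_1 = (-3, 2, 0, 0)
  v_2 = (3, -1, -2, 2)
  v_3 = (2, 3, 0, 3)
Orthogonal basis:
  u_1 = (-3, 2, 0, 0)
  u_2 = (6/13, 9/13, -2, 2)
  u_3 = (172/113, 258/113, 234/113, 105/113)

Apply the Gram-Schmidt recurrence
  u_1 = v_1
  u_i = v_i − Σ_{j<i} ((v_i · u_j) / (u_j · u_j)) · u_j.

Step by step this gives:
  u_1 = (-3, 2, 0, 0)
  u_2 = (6/13, 9/13, -2, 2)
  u_3 = (172/113, 258/113, 234/113, 105/113)

Orthogonality check:
  u_2 · u_1 = 0 (should be 0)
  u_3 · u_1 = 0 (should be 0)
  u_3 · u_2 = 0 (should be 0)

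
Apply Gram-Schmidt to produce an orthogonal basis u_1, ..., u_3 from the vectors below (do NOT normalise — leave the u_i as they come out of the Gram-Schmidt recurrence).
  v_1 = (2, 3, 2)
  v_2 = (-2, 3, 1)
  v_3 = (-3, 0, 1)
Orthogonal basis:
  u_1 = (2, 3, 2)
  u_2 = (-48/17, 30/17, 3/17)
  u_3 = (-1/3, -2/3, 4/3)

Apply the Gram-Schmidt recurrence
  u_1 = v_1
  u_i = v_i − Σ_{j<i} ((v_i · u_j) / (u_j · u_j)) · u_j.

Step by step this gives:
  u_1 = (2, 3, 2)
  u_2 = (-48/17, 30/17, 3/17)
  u_3 = (-1/3, -2/3, 4/3)

Orthogonality check:
  u_2 · u_1 = 0 (should be 0)
  u_3 · u_1 = 0 (should be 0)
  u_3 · u_2 = 0 (should be 0)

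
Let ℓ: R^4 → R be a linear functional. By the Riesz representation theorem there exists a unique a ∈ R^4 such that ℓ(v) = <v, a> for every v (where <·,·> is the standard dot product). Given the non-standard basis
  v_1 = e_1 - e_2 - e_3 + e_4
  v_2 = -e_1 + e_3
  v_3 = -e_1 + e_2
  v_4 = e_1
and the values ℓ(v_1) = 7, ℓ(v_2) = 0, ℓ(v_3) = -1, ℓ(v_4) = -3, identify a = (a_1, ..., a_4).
a = (-3, -4, -3, 3)

Write a = (a_1, ..., a_4) in the standard basis. For each basis vector v_i, ℓ(v_i) = <v_i, a> is a linear equation in the a_j's. Collect the n equations into a matrix system V a = ℓ, where row i of V is v_i (expressed in the standard basis). Since V is invertible (lower-triangular with 1s on the diagonal, up to permutation), solve by back-substitution:
  V =
[[1, -1, -1, 1],
 [-1, 0, 1, 0],
 [-1, 1, 0, 0],
 [1, 0, 0, 0]]
  V a = (7, 0, -1, -3)
Solving gives a = (-3, -4, -3, 3).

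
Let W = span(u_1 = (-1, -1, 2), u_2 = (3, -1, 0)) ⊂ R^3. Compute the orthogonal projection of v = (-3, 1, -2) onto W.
proj_W(v) = (-19/7, 13/7, -10/7)

Set up U = [u_1 | ... | u_2] ∈ R^(3×2). The projector onto W = col(U) is P = U (U^T U)^(-1) U^T.
Compute U^T U =
  [6, -2]
  [-2, 10],
and U^T v = (-2, -10).
Solve U^T U · c = U^T v for the coefficients: c = (-5/7, -8/7). The projection is proj_W(v) = U c.
Check: (v - proj_W(v)) · u_1 = 0  (should be 0).
Check: (v - proj_W(v)) · u_2 = 0  (should be 0).
Result: proj_W(v) = (-19/7, 13/7, -10/7).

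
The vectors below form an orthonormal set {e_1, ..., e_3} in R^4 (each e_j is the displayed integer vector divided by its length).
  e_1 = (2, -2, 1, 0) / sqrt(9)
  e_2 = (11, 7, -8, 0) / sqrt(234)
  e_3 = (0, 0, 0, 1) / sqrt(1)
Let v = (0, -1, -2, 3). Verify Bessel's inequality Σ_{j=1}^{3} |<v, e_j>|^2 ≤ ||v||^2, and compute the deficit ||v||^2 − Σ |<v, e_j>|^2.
Σ |<v, e_j>|^2 = 243/26; ||v||^2 = 14; deficit = 121/26

Write each e_j = u_j / sqrt(<u_j, u_j>) where u_j is the displayed integer vector. Then <v, e_j> = <v, u_j> / sqrt(<u_j, u_j>), so |<v, e_j>|^2 = <v, u_j>^2 / <u_j, u_j>.
Coefficients: <v, e_1> = 0/sqrt(9), <v, e_2> = 9/sqrt(234), <v, e_3> = 3/sqrt(1).
Square and sum: Σ |<v, e_j>|^2 = 243/26.
Compute ||v||^2 = v·v = 14.
Deficit = 14 − 243/26 = 121/26 ≥ 0, confirming Bessel's inequality. (The deficit equals ||v − Σ <v,e_j> e_j||^2, the squared distance from v to span{e_j}.)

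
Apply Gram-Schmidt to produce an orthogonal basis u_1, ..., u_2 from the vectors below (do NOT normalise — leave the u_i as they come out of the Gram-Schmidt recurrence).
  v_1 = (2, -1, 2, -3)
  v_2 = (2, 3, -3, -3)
Orthogonal basis:
  u_1 = (2, -1, 2, -3)
  u_2 = (14/9, 29/9, -31/9, -7/3)

Apply the Gram-Schmidt recurrence
  u_1 = v_1
  u_i = v_i − Σ_{j<i} ((v_i · u_j) / (u_j · u_j)) · u_j.

Step by step this gives:
  u_1 = (2, -1, 2, -3)
  u_2 = (14/9, 29/9, -31/9, -7/3)

Orthogonality check:
  u_2 · u_1 = 0 (should be 0)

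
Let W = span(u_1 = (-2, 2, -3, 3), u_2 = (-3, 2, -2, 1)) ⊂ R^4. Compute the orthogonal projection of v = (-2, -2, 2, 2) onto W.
proj_W(v) = (0, 0, 0, 0)

Set up U = [u_1 | ... | u_2] ∈ R^(4×2). The projector onto W = col(U) is P = U (U^T U)^(-1) U^T.
Compute U^T U =
  [26, 19]
  [19, 18],
and U^T v = (0, 0).
Solve U^T U · c = U^T v for the coefficients: c = (0, 0). The projection is proj_W(v) = U c.
Check: (v - proj_W(v)) · u_1 = 0  (should be 0).
Check: (v - proj_W(v)) · u_2 = 0  (should be 0).
Result: proj_W(v) = (0, 0, 0, 0).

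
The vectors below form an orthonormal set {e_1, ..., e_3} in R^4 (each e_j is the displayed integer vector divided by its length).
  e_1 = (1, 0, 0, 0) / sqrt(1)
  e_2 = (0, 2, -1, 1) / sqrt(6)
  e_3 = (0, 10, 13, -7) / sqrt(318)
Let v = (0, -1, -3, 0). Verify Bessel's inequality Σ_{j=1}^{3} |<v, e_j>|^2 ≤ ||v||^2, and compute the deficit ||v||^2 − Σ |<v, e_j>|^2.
Σ |<v, e_j>|^2 = 409/53; ||v||^2 = 10; deficit = 121/53

Write each e_j = u_j / sqrt(<u_j, u_j>) where u_j is the displayed integer vector. Then <v, e_j> = <v, u_j> / sqrt(<u_j, u_j>), so |<v, e_j>|^2 = <v, u_j>^2 / <u_j, u_j>.
Coefficients: <v, e_1> = 0/sqrt(1), <v, e_2> = 1/sqrt(6), <v, e_3> = -49/sqrt(318).
Square and sum: Σ |<v, e_j>|^2 = 409/53.
Compute ||v||^2 = v·v = 10.
Deficit = 10 − 409/53 = 121/53 ≥ 0, confirming Bessel's inequality. (The deficit equals ||v − Σ <v,e_j> e_j||^2, the squared distance from v to span{e_j}.)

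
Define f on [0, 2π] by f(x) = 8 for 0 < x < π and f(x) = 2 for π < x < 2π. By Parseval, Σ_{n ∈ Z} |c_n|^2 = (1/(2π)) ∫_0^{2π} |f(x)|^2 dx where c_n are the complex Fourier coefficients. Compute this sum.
Σ |c_n|^2 = 34

Parseval equates the L^2 energy of f (normalised by 1/(2π)) with the ℓ^2 sum of its Fourier coefficients: (1/(2π)) ∫_0^{2π} |f|^2 = Σ |c_n|^2.
Compute the left side: (1/(2π)) [∫_0^π 8^2 dx + ∫_π^{2π} 2^2 dx] = (1/(2π)) · (64π + 4π) = (64 + 4)/2 = 34.
So Σ_{n ∈ Z} |c_n|^2 = 34.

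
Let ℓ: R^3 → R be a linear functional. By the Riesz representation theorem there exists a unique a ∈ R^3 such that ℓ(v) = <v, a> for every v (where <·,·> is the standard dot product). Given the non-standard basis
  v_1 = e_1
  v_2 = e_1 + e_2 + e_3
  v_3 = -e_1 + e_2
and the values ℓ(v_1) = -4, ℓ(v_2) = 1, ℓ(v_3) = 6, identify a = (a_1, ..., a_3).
a = (-4, 2, 3)

Write a = (a_1, ..., a_3) in the standard basis. For each basis vector v_i, ℓ(v_i) = <v_i, a> is a linear equation in the a_j's. Collect the n equations into a matrix system V a = ℓ, where row i of V is v_i (expressed in the standard basis). Since V is invertible (lower-triangular with 1s on the diagonal, up to permutation), solve by back-substitution:
  V =
[[1, 0, 0],
 [1, 1, 1],
 [-1, 1, 0]]
  V a = (-4, 1, 6)
Solving gives a = (-4, 2, 3).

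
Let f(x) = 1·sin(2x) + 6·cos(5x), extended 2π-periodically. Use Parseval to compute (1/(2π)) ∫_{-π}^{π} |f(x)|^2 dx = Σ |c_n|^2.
Σ |c_n|^2 = 37/2

Expand |f|^2 and use orthogonality of {sin(nx), cos(mx)} on [-π, π]:
  ∫_{-π}^{π} sin(nx)^2 dx = π, ∫ cos(mx)^2 dx = π, and cross terms integrate to 0.
So ∫_{-π}^{π} f(x)^2 dx = 1^2 · π + 6^2 · π = (1 + 36)π.
Divide by 2π: (1 + 36)/2 = 37/2.
By Parseval, this equals Σ |c_n|^2.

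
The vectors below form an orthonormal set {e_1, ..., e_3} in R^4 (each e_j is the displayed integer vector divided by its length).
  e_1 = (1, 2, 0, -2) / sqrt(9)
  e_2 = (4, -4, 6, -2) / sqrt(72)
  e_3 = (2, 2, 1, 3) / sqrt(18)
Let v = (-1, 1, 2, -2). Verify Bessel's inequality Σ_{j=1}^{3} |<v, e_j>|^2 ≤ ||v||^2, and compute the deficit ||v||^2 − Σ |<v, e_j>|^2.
Σ |<v, e_j>|^2 = 41/9; ||v||^2 = 10; deficit = 49/9

Write each e_j = u_j / sqrt(<u_j, u_j>) where u_j is the displayed integer vector. Then <v, e_j> = <v, u_j> / sqrt(<u_j, u_j>), so |<v, e_j>|^2 = <v, u_j>^2 / <u_j, u_j>.
Coefficients: <v, e_1> = 5/sqrt(9), <v, e_2> = 8/sqrt(72), <v, e_3> = -4/sqrt(18).
Square and sum: Σ |<v, e_j>|^2 = 41/9.
Compute ||v||^2 = v·v = 10.
Deficit = 10 − 41/9 = 49/9 ≥ 0, confirming Bessel's inequality. (The deficit equals ||v − Σ <v,e_j> e_j||^2, the squared distance from v to span{e_j}.)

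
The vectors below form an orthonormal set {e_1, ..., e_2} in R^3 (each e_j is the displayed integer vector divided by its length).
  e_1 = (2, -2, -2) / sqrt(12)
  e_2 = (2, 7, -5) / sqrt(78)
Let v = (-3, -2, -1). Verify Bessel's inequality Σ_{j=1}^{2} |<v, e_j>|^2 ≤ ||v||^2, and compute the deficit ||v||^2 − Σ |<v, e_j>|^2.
Σ |<v, e_j>|^2 = 75/26; ||v||^2 = 14; deficit = 289/26

Write each e_j = u_j / sqrt(<u_j, u_j>) where u_j is the displayed integer vector. Then <v, e_j> = <v, u_j> / sqrt(<u_j, u_j>), so |<v, e_j>|^2 = <v, u_j>^2 / <u_j, u_j>.
Coefficients: <v, e_1> = 0/sqrt(12), <v, e_2> = -15/sqrt(78).
Square and sum: Σ |<v, e_j>|^2 = 75/26.
Compute ||v||^2 = v·v = 14.
Deficit = 14 − 75/26 = 289/26 ≥ 0, confirming Bessel's inequality. (The deficit equals ||v − Σ <v,e_j> e_j||^2, the squared distance from v to span{e_j}.)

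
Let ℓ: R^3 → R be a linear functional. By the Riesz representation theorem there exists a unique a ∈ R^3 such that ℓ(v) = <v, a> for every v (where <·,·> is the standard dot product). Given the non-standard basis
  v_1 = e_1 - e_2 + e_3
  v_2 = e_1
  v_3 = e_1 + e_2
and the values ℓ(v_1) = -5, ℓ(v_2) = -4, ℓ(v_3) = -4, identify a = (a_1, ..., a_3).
a = (-4, 0, -1)

Write a = (a_1, ..., a_3) in the standard basis. For each basis vector v_i, ℓ(v_i) = <v_i, a> is a linear equation in the a_j's. Collect the n equations into a matrix system V a = ℓ, where row i of V is v_i (expressed in the standard basis). Since V is invertible (lower-triangular with 1s on the diagonal, up to permutation), solve by back-substitution:
  V =
[[1, -1, 1],
 [1, 0, 0],
 [1, 1, 0]]
  V a = (-5, -4, -4)
Solving gives a = (-4, 0, -1).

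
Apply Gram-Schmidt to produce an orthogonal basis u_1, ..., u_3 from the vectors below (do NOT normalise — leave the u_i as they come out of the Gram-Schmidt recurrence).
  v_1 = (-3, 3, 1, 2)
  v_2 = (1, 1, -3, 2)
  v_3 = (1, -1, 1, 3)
Orthogonal basis:
  u_1 = (-3, 3, 1, 2)
  u_2 = (26/23, 20/23, -70/23, 44/23)
  u_3 = (39/43, -56/43, 67/43, 109/43)

Apply the Gram-Schmidt recurrence
  u_1 = v_1
  u_i = v_i − Σ_{j<i} ((v_i · u_j) / (u_j · u_j)) · u_j.

Step by step this gives:
  u_1 = (-3, 3, 1, 2)
  u_2 = (26/23, 20/23, -70/23, 44/23)
  u_3 = (39/43, -56/43, 67/43, 109/43)

Orthogonality check:
  u_2 · u_1 = 0 (should be 0)
  u_3 · u_1 = 0 (should be 0)
  u_3 · u_2 = 0 (should be 0)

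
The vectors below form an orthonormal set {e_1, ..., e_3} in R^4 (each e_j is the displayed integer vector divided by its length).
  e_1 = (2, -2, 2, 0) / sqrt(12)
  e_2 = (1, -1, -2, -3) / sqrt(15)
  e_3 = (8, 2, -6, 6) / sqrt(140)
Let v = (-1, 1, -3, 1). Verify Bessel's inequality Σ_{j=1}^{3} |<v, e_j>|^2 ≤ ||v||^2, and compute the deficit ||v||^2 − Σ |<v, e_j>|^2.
Σ |<v, e_j>|^2 = 75/7; ||v||^2 = 12; deficit = 9/7

Write each e_j = u_j / sqrt(<u_j, u_j>) where u_j is the displayed integer vector. Then <v, e_j> = <v, u_j> / sqrt(<u_j, u_j>), so |<v, e_j>|^2 = <v, u_j>^2 / <u_j, u_j>.
Coefficients: <v, e_1> = -10/sqrt(12), <v, e_2> = 1/sqrt(15), <v, e_3> = 18/sqrt(140).
Square and sum: Σ |<v, e_j>|^2 = 75/7.
Compute ||v||^2 = v·v = 12.
Deficit = 12 − 75/7 = 9/7 ≥ 0, confirming Bessel's inequality. (The deficit equals ||v − Σ <v,e_j> e_j||^2, the squared distance from v to span{e_j}.)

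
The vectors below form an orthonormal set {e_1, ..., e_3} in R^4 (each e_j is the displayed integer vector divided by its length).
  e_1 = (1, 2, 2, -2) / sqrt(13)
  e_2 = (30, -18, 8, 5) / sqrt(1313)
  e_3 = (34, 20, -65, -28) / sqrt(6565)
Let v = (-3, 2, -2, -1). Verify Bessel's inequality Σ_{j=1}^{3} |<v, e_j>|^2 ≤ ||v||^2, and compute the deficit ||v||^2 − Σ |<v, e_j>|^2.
Σ |<v, e_j>|^2 = 1166/65; ||v||^2 = 18; deficit = 4/65

Write each e_j = u_j / sqrt(<u_j, u_j>) where u_j is the displayed integer vector. Then <v, e_j> = <v, u_j> / sqrt(<u_j, u_j>), so |<v, e_j>|^2 = <v, u_j>^2 / <u_j, u_j>.
Coefficients: <v, e_1> = -1/sqrt(13), <v, e_2> = -147/sqrt(1313), <v, e_3> = 96/sqrt(6565).
Square and sum: Σ |<v, e_j>|^2 = 1166/65.
Compute ||v||^2 = v·v = 18.
Deficit = 18 − 1166/65 = 4/65 ≥ 0, confirming Bessel's inequality. (The deficit equals ||v − Σ <v,e_j> e_j||^2, the squared distance from v to span{e_j}.)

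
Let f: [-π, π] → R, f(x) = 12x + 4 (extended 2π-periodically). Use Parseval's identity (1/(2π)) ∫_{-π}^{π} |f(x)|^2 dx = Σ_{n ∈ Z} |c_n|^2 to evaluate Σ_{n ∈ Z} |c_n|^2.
Σ |c_n|^2 = 48π^2 + 16

Expand and integrate term by term over [-π, π]:
  ∫ (12x)^2 dx = 144·(2π^3/3); ∫ 2·12·(4)·x dx = 0 (odd integrand); ∫ 4^2 dx = 16·2π.
So (1/(2π)) ∫_{-π}^{π} (12x + 4)^2 dx = 144π^2/3 + 16 = 48π^2 + 16.
Parseval ⇒ Σ |c_n|^2 = 48π^2 + 16.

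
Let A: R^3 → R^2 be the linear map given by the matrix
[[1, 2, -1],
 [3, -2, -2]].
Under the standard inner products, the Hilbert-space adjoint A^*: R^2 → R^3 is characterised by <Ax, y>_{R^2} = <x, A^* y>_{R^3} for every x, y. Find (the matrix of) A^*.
A^* = A^T =
[[1, 3],
 [2, -2],
 [-1, -2]]

For real matrices with standard dot products, the defining identity <Ax, y> = <x, A^* y> gives (Ax)^T y = x^T (A^*) y, i.e. x^T A^T y = x^T (A^*) y. Since this holds for all x, y, we must have A^* = A^T. Therefore
A^* =
[[1, 3],
 [2, -2],
 [-1, -2]].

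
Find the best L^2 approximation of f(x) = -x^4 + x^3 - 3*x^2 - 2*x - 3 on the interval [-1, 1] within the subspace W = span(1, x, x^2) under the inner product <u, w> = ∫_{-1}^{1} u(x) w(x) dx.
g(x) = -27*x^2/7 - 7*x/5 - 102/35

The best approximation g ∈ W is the orthogonal projection of f onto W. Writing g = a_0 + a_1 x + a_2 x^2, the coefficients solve the normal equations G · a = b where
  G_{ij} = <φ_i, φ_j> and b_i = <f, φ_i>, with φ_0 = 1, φ_1 = x, φ_2 = x^2.
G =
  [2, 0, 2/3]
  [0, 2/3, 0]
  [2/3, 0, 2/5],
b = (-42/5, -14/15, -122/35).
Solving gives a_0 = -102/35, a_1 = -7/5, a_2 = -27/7, so
  g(x) = -27*x^2/7 - 7*x/5 - 102/35.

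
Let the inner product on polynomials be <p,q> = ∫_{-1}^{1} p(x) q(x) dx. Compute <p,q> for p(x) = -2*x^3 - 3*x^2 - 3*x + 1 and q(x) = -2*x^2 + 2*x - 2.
<p,q> = -68/15

Expand the product: p(x)·q(x) = 4*x^5 + 2*x^4 + 4*x^3 - 2*x^2 + 8*x - 2.
∫_{-1}^{1} of each monomial x^k gives [2/(k+1) if k even, 0 if k odd]. Integrating term-by-term (or equivalently evaluating the antiderivative F(x) = 2*x^6/3 + 2*x^5/5 + x^4 - 2*x^3/3 + 4*x^2 - 2*x at the endpoints):
  F(1) − F(−1) = 17/5 − (119/15) = -68/15.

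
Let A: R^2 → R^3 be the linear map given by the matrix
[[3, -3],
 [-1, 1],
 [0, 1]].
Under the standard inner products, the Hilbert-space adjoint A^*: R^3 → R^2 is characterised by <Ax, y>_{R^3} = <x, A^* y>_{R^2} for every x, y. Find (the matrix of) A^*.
A^* = A^T =
[[3, -1, 0],
 [-3, 1, 1]]

For real matrices with standard dot products, the defining identity <Ax, y> = <x, A^* y> gives (Ax)^T y = x^T (A^*) y, i.e. x^T A^T y = x^T (A^*) y. Since this holds for all x, y, we must have A^* = A^T. Therefore
A^* =
[[3, -1, 0],
 [-3, 1, 1]].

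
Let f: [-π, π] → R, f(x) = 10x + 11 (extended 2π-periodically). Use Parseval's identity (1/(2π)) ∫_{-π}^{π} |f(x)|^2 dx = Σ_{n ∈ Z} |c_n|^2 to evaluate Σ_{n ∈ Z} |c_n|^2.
Σ |c_n|^2 = 100π^2/3 + 121

Expand and integrate term by term over [-π, π]:
  ∫ (10x)^2 dx = 100·(2π^3/3); ∫ 2·10·(11)·x dx = 0 (odd integrand); ∫ 11^2 dx = 121·2π.
So (1/(2π)) ∫_{-π}^{π} (10x + 11)^2 dx = 100π^2/3 + 121 = 100π^2/3 + 121.
Parseval ⇒ Σ |c_n|^2 = 100π^2/3 + 121.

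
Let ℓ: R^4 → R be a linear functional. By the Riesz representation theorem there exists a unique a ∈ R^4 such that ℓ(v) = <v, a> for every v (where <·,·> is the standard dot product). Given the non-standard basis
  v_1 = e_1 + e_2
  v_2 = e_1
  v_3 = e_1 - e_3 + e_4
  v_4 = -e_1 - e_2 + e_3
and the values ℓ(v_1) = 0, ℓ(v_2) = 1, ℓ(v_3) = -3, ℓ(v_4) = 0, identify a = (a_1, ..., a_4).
a = (1, -1, 0, -4)

Write a = (a_1, ..., a_4) in the standard basis. For each basis vector v_i, ℓ(v_i) = <v_i, a> is a linear equation in the a_j's. Collect the n equations into a matrix system V a = ℓ, where row i of V is v_i (expressed in the standard basis). Since V is invertible (lower-triangular with 1s on the diagonal, up to permutation), solve by back-substitution:
  V =
[[1, 1, 0, 0],
 [1, 0, 0, 0],
 [1, 0, -1, 1],
 [-1, -1, 1, 0]]
  V a = (0, 1, -3, 0)
Solving gives a = (1, -1, 0, -4).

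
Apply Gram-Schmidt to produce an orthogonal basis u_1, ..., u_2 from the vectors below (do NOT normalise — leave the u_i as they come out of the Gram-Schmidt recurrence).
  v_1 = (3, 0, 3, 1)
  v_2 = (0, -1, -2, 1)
Orthogonal basis:
  u_1 = (3, 0, 3, 1)
  u_2 = (15/19, -1, -23/19, 24/19)

Apply the Gram-Schmidt recurrence
  u_1 = v_1
  u_i = v_i − Σ_{j<i} ((v_i · u_j) / (u_j · u_j)) · u_j.

Step by step this gives:
  u_1 = (3, 0, 3, 1)
  u_2 = (15/19, -1, -23/19, 24/19)

Orthogonality check:
  u_2 · u_1 = 0 (should be 0)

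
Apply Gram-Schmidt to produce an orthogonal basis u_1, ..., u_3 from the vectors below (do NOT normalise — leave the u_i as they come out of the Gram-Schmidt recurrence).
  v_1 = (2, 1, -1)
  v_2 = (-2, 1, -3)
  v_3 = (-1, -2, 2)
Orthogonal basis:
  u_1 = (2, 1, -1)
  u_2 = (-2, 1, -3)
  u_3 = (1/7, -4/7, -2/7)

Apply the Gram-Schmidt recurrence
  u_1 = v_1
  u_i = v_i − Σ_{j<i} ((v_i · u_j) / (u_j · u_j)) · u_j.

Step by step this gives:
  u_1 = (2, 1, -1)
  u_2 = (-2, 1, -3)
  u_3 = (1/7, -4/7, -2/7)

Orthogonality check:
  u_2 · u_1 = 0 (should be 0)
  u_3 · u_1 = 0 (should be 0)
  u_3 · u_2 = 0 (should be 0)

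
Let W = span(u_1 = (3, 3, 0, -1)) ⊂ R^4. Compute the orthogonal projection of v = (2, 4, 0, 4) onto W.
proj_W(v) = (42/19, 42/19, 0, -14/19)

Set up U = [u_1 | ... | u_1] ∈ R^(4×1). The projector onto W = col(U) is P = U (U^T U)^(-1) U^T.
Compute U^T U =
  [19],
and U^T v = (14).
Solve U^T U · c = U^T v for the coefficients: c = (14/19). The projection is proj_W(v) = U c.
Check: (v - proj_W(v)) · u_1 = 0  (should be 0).
Result: proj_W(v) = (42/19, 42/19, 0, -14/19).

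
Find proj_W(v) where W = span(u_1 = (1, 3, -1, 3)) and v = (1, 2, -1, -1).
proj_W(v) = (1/4, 3/4, -1/4, 3/4)

Set up U = [u_1 | ... | u_1] ∈ R^(4×1). The projector onto W = col(U) is P = U (U^T U)^(-1) U^T.
Compute U^T U =
  [20],
and U^T v = (5).
Solve U^T U · c = U^T v for the coefficients: c = (1/4). The projection is proj_W(v) = U c.
Check: (v - proj_W(v)) · u_1 = 0  (should be 0).
Result: proj_W(v) = (1/4, 3/4, -1/4, 3/4).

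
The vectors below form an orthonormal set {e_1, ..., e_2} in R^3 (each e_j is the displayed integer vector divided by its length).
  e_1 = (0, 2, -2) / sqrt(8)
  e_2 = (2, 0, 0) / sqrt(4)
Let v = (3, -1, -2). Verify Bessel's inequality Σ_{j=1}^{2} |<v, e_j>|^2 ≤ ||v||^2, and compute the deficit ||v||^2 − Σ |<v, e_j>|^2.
Σ |<v, e_j>|^2 = 19/2; ||v||^2 = 14; deficit = 9/2

Write each e_j = u_j / sqrt(<u_j, u_j>) where u_j is the displayed integer vector. Then <v, e_j> = <v, u_j> / sqrt(<u_j, u_j>), so |<v, e_j>|^2 = <v, u_j>^2 / <u_j, u_j>.
Coefficients: <v, e_1> = 2/sqrt(8), <v, e_2> = 6/sqrt(4).
Square and sum: Σ |<v, e_j>|^2 = 19/2.
Compute ||v||^2 = v·v = 14.
Deficit = 14 − 19/2 = 9/2 ≥ 0, confirming Bessel's inequality. (The deficit equals ||v − Σ <v,e_j> e_j||^2, the squared distance from v to span{e_j}.)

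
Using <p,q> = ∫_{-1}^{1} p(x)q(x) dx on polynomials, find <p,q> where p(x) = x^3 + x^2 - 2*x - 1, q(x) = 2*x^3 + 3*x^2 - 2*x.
<p,q> = 4/105

Expand the product: p(x)·q(x) = 2*x^6 + 5*x^5 - 3*x^4 - 10*x^3 + x^2 + 2*x.
∫_{-1}^{1} of each monomial x^k gives [2/(k+1) if k even, 0 if k odd]. Integrating term-by-term (or equivalently evaluating the antiderivative F(x) = 2*x^7/7 + 5*x^6/6 - 3*x^5/5 - 5*x^4/2 + x^3/3 + x^2 at the endpoints):
  F(1) − F(−1) = -68/105 − (-24/35) = 4/105.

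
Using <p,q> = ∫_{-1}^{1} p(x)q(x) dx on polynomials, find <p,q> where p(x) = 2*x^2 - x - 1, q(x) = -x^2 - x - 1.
<p,q> = 6/5

Expand the product: p(x)·q(x) = -2*x^4 - x^3 + 2*x + 1.
∫_{-1}^{1} of each monomial x^k gives [2/(k+1) if k even, 0 if k odd]. Integrating term-by-term (or equivalently evaluating the antiderivative F(x) = -2*x^5/5 - x^4/4 + x^2 + x at the endpoints):
  F(1) − F(−1) = 27/20 − (3/20) = 6/5.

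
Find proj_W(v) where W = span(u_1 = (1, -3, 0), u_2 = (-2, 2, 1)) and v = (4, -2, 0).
proj_W(v) = (37/13, -31/13, -20/13)

Set up U = [u_1 | ... | u_2] ∈ R^(3×2). The projector onto W = col(U) is P = U (U^T U)^(-1) U^T.
Compute U^T U =
  [10, -8]
  [-8, 9],
and U^T v = (10, -12).
Solve U^T U · c = U^T v for the coefficients: c = (-3/13, -20/13). The projection is proj_W(v) = U c.
Check: (v - proj_W(v)) · u_1 = 0  (should be 0).
Check: (v - proj_W(v)) · u_2 = 0  (should be 0).
Result: proj_W(v) = (37/13, -31/13, -20/13).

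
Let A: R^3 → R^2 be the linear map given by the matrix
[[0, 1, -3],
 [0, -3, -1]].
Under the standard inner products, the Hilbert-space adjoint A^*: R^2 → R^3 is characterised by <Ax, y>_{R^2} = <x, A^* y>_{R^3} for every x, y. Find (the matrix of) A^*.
A^* = A^T =
[[0, 0],
 [1, -3],
 [-3, -1]]

For real matrices with standard dot products, the defining identity <Ax, y> = <x, A^* y> gives (Ax)^T y = x^T (A^*) y, i.e. x^T A^T y = x^T (A^*) y. Since this holds for all x, y, we must have A^* = A^T. Therefore
A^* =
[[0, 0],
 [1, -3],
 [-3, -1]].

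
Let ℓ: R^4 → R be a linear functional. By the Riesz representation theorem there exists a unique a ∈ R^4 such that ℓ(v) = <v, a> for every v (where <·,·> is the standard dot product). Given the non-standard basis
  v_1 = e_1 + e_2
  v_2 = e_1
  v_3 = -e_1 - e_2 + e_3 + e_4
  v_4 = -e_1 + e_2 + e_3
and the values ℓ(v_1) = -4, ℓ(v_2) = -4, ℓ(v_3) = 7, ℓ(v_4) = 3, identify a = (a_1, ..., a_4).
a = (-4, 0, -1, 4)

Write a = (a_1, ..., a_4) in the standard basis. For each basis vector v_i, ℓ(v_i) = <v_i, a> is a linear equation in the a_j's. Collect the n equations into a matrix system V a = ℓ, where row i of V is v_i (expressed in the standard basis). Since V is invertible (lower-triangular with 1s on the diagonal, up to permutation), solve by back-substitution:
  V =
[[1, 1, 0, 0],
 [1, 0, 0, 0],
 [-1, -1, 1, 1],
 [-1, 1, 1, 0]]
  V a = (-4, -4, 7, 3)
Solving gives a = (-4, 0, -1, 4).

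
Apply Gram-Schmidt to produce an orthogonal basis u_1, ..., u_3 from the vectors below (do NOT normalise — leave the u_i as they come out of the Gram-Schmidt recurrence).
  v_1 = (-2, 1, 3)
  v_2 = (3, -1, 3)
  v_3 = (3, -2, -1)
Orthogonal basis:
  u_1 = (-2, 1, 3)
  u_2 = (23/7, -8/7, 18/7)
  u_3 = (-33/131, -165/262, 11/262)

Apply the Gram-Schmidt recurrence
  u_1 = v_1
  u_i = v_i − Σ_{j<i} ((v_i · u_j) / (u_j · u_j)) · u_j.

Step by step this gives:
  u_1 = (-2, 1, 3)
  u_2 = (23/7, -8/7, 18/7)
  u_3 = (-33/131, -165/262, 11/262)

Orthogonality check:
  u_2 · u_1 = 0 (should be 0)
  u_3 · u_1 = 0 (should be 0)
  u_3 · u_2 = 0 (should be 0)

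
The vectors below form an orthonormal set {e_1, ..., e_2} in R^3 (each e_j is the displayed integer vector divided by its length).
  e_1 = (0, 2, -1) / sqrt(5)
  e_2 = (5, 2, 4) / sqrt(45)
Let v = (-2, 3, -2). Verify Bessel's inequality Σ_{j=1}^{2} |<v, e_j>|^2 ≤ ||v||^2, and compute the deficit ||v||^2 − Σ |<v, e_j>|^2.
Σ |<v, e_j>|^2 = 16; ||v||^2 = 17; deficit = 1

Write each e_j = u_j / sqrt(<u_j, u_j>) where u_j is the displayed integer vector. Then <v, e_j> = <v, u_j> / sqrt(<u_j, u_j>), so |<v, e_j>|^2 = <v, u_j>^2 / <u_j, u_j>.
Coefficients: <v, e_1> = 8/sqrt(5), <v, e_2> = -12/sqrt(45).
Square and sum: Σ |<v, e_j>|^2 = 16.
Compute ||v||^2 = v·v = 17.
Deficit = 17 − 16 = 1 ≥ 0, confirming Bessel's inequality. (The deficit equals ||v − Σ <v,e_j> e_j||^2, the squared distance from v to span{e_j}.)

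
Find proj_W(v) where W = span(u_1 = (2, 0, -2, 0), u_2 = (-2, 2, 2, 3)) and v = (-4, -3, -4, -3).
proj_W(v) = (0, -30/13, 0, -45/13)

Set up U = [u_1 | ... | u_2] ∈ R^(4×2). The projector onto W = col(U) is P = U (U^T U)^(-1) U^T.
Compute U^T U =
  [8, -8]
  [-8, 21],
and U^T v = (0, -15).
Solve U^T U · c = U^T v for the coefficients: c = (-15/13, -15/13). The projection is proj_W(v) = U c.
Check: (v - proj_W(v)) · u_1 = 0  (should be 0).
Check: (v - proj_W(v)) · u_2 = 0  (should be 0).
Result: proj_W(v) = (0, -30/13, 0, -45/13).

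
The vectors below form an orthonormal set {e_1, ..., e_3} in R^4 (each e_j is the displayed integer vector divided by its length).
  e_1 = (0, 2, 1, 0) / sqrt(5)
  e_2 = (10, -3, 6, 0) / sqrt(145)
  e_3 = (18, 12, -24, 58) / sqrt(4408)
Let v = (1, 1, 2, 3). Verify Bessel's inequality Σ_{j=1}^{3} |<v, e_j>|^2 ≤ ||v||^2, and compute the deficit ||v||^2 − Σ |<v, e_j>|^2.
Σ |<v, e_j>|^2 = 213/19; ||v||^2 = 15; deficit = 72/19

Write each e_j = u_j / sqrt(<u_j, u_j>) where u_j is the displayed integer vector. Then <v, e_j> = <v, u_j> / sqrt(<u_j, u_j>), so |<v, e_j>|^2 = <v, u_j>^2 / <u_j, u_j>.
Coefficients: <v, e_1> = 4/sqrt(5), <v, e_2> = 19/sqrt(145), <v, e_3> = 156/sqrt(4408).
Square and sum: Σ |<v, e_j>|^2 = 213/19.
Compute ||v||^2 = v·v = 15.
Deficit = 15 − 213/19 = 72/19 ≥ 0, confirming Bessel's inequality. (The deficit equals ||v − Σ <v,e_j> e_j||^2, the squared distance from v to span{e_j}.)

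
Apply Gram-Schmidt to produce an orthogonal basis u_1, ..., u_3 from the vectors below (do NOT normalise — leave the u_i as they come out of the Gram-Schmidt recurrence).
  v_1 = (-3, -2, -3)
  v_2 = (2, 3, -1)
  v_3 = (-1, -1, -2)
Orthogonal basis:
  u_1 = (-3, -2, -3)
  u_2 = (17/22, 24/11, -49/22)
  u_3 = (88/227, -72/227, -40/227)

Apply the Gram-Schmidt recurrence
  u_1 = v_1
  u_i = v_i − Σ_{j<i} ((v_i · u_j) / (u_j · u_j)) · u_j.

Step by step this gives:
  u_1 = (-3, -2, -3)
  u_2 = (17/22, 24/11, -49/22)
  u_3 = (88/227, -72/227, -40/227)

Orthogonality check:
  u_2 · u_1 = 0 (should be 0)
  u_3 · u_1 = 0 (should be 0)
  u_3 · u_2 = 0 (should be 0)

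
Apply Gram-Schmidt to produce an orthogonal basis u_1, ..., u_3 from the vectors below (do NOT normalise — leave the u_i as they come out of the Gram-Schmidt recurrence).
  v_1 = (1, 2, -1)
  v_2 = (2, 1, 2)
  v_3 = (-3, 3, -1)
Orthogonal basis:
  u_1 = (1, 2, -1)
  u_2 = (5/3, 1/3, 7/3)
  u_3 = (-12/5, 48/25, 36/25)

Apply the Gram-Schmidt recurrence
  u_1 = v_1
  u_i = v_i − Σ_{j<i} ((v_i · u_j) / (u_j · u_j)) · u_j.

Step by step this gives:
  u_1 = (1, 2, -1)
  u_2 = (5/3, 1/3, 7/3)
  u_3 = (-12/5, 48/25, 36/25)

Orthogonality check:
  u_2 · u_1 = 0 (should be 0)
  u_3 · u_1 = 0 (should be 0)
  u_3 · u_2 = 0 (should be 0)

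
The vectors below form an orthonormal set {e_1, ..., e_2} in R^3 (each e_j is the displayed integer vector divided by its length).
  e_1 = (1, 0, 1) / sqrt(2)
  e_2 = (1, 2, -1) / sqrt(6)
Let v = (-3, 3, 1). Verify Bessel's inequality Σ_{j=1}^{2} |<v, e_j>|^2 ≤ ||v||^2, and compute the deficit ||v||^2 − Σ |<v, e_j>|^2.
Σ |<v, e_j>|^2 = 8/3; ||v||^2 = 19; deficit = 49/3

Write each e_j = u_j / sqrt(<u_j, u_j>) where u_j is the displayed integer vector. Then <v, e_j> = <v, u_j> / sqrt(<u_j, u_j>), so |<v, e_j>|^2 = <v, u_j>^2 / <u_j, u_j>.
Coefficients: <v, e_1> = -2/sqrt(2), <v, e_2> = 2/sqrt(6).
Square and sum: Σ |<v, e_j>|^2 = 8/3.
Compute ||v||^2 = v·v = 19.
Deficit = 19 − 8/3 = 49/3 ≥ 0, confirming Bessel's inequality. (The deficit equals ||v − Σ <v,e_j> e_j||^2, the squared distance from v to span{e_j}.)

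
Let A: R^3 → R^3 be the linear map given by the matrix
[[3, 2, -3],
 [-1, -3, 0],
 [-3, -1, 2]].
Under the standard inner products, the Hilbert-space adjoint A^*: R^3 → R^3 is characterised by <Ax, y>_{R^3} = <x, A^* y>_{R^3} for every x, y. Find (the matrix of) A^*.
A^* = A^T =
[[3, -1, -3],
 [2, -3, -1],
 [-3, 0, 2]]

For real matrices with standard dot products, the defining identity <Ax, y> = <x, A^* y> gives (Ax)^T y = x^T (A^*) y, i.e. x^T A^T y = x^T (A^*) y. Since this holds for all x, y, we must have A^* = A^T. Therefore
A^* =
[[3, -1, -3],
 [2, -3, -1],
 [-3, 0, 2]].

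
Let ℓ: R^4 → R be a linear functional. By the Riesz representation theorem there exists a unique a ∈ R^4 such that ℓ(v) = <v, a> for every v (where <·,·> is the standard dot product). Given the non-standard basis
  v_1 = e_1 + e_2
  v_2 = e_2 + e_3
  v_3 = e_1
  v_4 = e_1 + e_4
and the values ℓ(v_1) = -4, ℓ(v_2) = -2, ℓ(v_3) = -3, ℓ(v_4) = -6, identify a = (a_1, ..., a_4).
a = (-3, -1, -1, -3)

Write a = (a_1, ..., a_4) in the standard basis. For each basis vector v_i, ℓ(v_i) = <v_i, a> is a linear equation in the a_j's. Collect the n equations into a matrix system V a = ℓ, where row i of V is v_i (expressed in the standard basis). Since V is invertible (lower-triangular with 1s on the diagonal, up to permutation), solve by back-substitution:
  V =
[[1, 1, 0, 0],
 [0, 1, 1, 0],
 [1, 0, 0, 0],
 [1, 0, 0, 1]]
  V a = (-4, -2, -3, -6)
Solving gives a = (-3, -1, -1, -3).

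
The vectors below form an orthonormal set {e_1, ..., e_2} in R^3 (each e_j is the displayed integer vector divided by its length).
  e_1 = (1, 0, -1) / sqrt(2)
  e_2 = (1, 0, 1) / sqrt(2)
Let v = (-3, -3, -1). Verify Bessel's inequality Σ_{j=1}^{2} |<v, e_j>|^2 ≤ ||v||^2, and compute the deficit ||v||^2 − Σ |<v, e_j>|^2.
Σ |<v, e_j>|^2 = 10; ||v||^2 = 19; deficit = 9

Write each e_j = u_j / sqrt(<u_j, u_j>) where u_j is the displayed integer vector. Then <v, e_j> = <v, u_j> / sqrt(<u_j, u_j>), so |<v, e_j>|^2 = <v, u_j>^2 / <u_j, u_j>.
Coefficients: <v, e_1> = -2/sqrt(2), <v, e_2> = -4/sqrt(2).
Square and sum: Σ |<v, e_j>|^2 = 10.
Compute ||v||^2 = v·v = 19.
Deficit = 19 − 10 = 9 ≥ 0, confirming Bessel's inequality. (The deficit equals ||v − Σ <v,e_j> e_j||^2, the squared distance from v to span{e_j}.)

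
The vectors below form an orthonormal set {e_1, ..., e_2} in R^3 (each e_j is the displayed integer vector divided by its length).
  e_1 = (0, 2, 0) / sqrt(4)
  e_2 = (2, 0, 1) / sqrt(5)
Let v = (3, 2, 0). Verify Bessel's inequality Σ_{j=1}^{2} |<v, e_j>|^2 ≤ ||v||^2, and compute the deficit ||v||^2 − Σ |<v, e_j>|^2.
Σ |<v, e_j>|^2 = 56/5; ||v||^2 = 13; deficit = 9/5

Write each e_j = u_j / sqrt(<u_j, u_j>) where u_j is the displayed integer vector. Then <v, e_j> = <v, u_j> / sqrt(<u_j, u_j>), so |<v, e_j>|^2 = <v, u_j>^2 / <u_j, u_j>.
Coefficients: <v, e_1> = 4/sqrt(4), <v, e_2> = 6/sqrt(5).
Square and sum: Σ |<v, e_j>|^2 = 56/5.
Compute ||v||^2 = v·v = 13.
Deficit = 13 − 56/5 = 9/5 ≥ 0, confirming Bessel's inequality. (The deficit equals ||v − Σ <v,e_j> e_j||^2, the squared distance from v to span{e_j}.)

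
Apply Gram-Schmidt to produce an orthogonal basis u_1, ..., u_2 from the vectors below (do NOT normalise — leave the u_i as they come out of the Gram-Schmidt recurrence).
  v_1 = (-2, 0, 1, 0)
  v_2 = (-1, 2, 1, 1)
Orthogonal basis:
  u_1 = (-2, 0, 1, 0)
  u_2 = (1/5, 2, 2/5, 1)

Apply the Gram-Schmidt recurrence
  u_1 = v_1
  u_i = v_i − Σ_{j<i} ((v_i · u_j) / (u_j · u_j)) · u_j.

Step by step this gives:
  u_1 = (-2, 0, 1, 0)
  u_2 = (1/5, 2, 2/5, 1)

Orthogonality check:
  u_2 · u_1 = 0 (should be 0)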